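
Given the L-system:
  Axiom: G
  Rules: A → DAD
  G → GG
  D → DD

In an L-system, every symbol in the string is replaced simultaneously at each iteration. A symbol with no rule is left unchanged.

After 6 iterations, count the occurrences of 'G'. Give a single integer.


Answer: 64

Derivation:
Step 0: G  (1 'G')
Step 1: GG  (2 'G')
Step 2: GGGG  (4 'G')
Step 3: GGGGGGGG  (8 'G')
Step 4: GGGGGGGGGGGGGGGG  (16 'G')
Step 5: GGGGGGGGGGGGGGGGGGGGGGGGGGGGGGGG  (32 'G')
Step 6: GGGGGGGGGGGGGGGGGGGGGGGGGGGGGGGGGGGGGGGGGGGGGGGGGGGGGGGGGGGGGGGG  (64 'G')


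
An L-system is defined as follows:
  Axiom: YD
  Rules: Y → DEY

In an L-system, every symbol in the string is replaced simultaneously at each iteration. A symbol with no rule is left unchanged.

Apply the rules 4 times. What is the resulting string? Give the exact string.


Step 0: YD
Step 1: DEYD
Step 2: DEDEYD
Step 3: DEDEDEYD
Step 4: DEDEDEDEYD

Answer: DEDEDEDEYD


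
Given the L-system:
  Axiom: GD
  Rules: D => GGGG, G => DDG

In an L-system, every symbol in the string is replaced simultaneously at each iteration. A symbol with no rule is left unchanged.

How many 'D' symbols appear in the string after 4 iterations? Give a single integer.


Step 0: GD  (1 'D')
Step 1: DDGGGGG  (2 'D')
Step 2: GGGGGGGGDDGDDGDDGDDGDDG  (10 'D')
Step 3: DDGDDGDDGDDGDDGDDGDDGDDGGGGGGGGGDDGGGGGGGGGDDGGGGGGGGGDDGGGGGGGGGDDGGGGGGGGGDDG  (26 'D')
Step 4: GGGGGGGGDDGGGGGGGGGDDGGGGGGGGGDDGGGGGGGGGDDGGGGGGGGGDDGGGGGGGGGDDGGGGGGGGGDDGGGGGGGGGDDGDDGDDGDDGDDGDDGDDGDDGDDGGGGGGGGGDDGDDGDDGDDGDDGDDGDDGDDGDDGGGGGGGGGDDGDDGDDGDDGDDGDDGDDGDDGDDGGGGGGGGGDDGDDGDDGDDGDDGDDGDDGDDGDDGGGGGGGGGDDGDDGDDGDDGDDGDDGDDGDDGDDGGGGGGGGGDDG  (106 'D')

Answer: 106


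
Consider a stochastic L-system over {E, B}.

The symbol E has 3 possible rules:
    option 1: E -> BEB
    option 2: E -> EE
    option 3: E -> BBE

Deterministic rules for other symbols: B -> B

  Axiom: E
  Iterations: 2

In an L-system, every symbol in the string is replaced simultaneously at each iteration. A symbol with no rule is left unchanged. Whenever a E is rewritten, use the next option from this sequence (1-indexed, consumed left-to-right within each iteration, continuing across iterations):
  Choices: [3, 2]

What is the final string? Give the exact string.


Step 0: E
Step 1: BBE  (used choices [3])
Step 2: BBEE  (used choices [2])

Answer: BBEE


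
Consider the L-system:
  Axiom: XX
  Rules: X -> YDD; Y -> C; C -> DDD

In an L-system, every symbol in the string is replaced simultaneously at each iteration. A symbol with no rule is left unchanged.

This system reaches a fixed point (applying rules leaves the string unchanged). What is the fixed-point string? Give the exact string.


Answer: DDDDDDDDDD

Derivation:
Step 0: XX
Step 1: YDDYDD
Step 2: CDDCDD
Step 3: DDDDDDDDDD
Step 4: DDDDDDDDDD  (unchanged — fixed point at step 3)


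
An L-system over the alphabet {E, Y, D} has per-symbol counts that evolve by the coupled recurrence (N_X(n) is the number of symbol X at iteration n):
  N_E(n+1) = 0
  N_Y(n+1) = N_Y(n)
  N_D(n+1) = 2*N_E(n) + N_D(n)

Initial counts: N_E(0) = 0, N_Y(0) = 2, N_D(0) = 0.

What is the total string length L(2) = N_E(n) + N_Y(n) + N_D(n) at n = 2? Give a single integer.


Answer: 2

Derivation:
Step 0: N_E=0, N_Y=2, N_D=0, L=2
Step 1: N_E=0, N_Y=2, N_D=0, L=2
Step 2: N_E=0, N_Y=2, N_D=0, L=2


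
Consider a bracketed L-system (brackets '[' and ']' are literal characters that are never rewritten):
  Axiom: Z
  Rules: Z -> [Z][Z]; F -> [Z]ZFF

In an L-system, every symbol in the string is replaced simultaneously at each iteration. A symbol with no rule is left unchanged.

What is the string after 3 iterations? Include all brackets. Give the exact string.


Answer: [[[Z][Z]][[Z][Z]]][[[Z][Z]][[Z][Z]]]

Derivation:
Step 0: Z
Step 1: [Z][Z]
Step 2: [[Z][Z]][[Z][Z]]
Step 3: [[[Z][Z]][[Z][Z]]][[[Z][Z]][[Z][Z]]]


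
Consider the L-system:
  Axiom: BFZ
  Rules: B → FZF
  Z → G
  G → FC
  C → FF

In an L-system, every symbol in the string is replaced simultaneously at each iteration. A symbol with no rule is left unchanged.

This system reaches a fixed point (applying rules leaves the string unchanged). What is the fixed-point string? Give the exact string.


Answer: FFFFFFFFF

Derivation:
Step 0: BFZ
Step 1: FZFFG
Step 2: FGFFFC
Step 3: FFCFFFFF
Step 4: FFFFFFFFF
Step 5: FFFFFFFFF  (unchanged — fixed point at step 4)


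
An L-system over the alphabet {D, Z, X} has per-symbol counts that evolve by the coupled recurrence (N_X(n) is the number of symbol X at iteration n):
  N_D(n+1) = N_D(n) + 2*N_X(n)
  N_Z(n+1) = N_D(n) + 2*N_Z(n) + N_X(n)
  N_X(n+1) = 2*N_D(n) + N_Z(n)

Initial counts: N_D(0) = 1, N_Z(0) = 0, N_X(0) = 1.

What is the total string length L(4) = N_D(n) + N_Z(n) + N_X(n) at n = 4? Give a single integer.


Step 0: N_D=1, N_Z=0, N_X=1, L=2
Step 1: N_D=3, N_Z=2, N_X=2, L=7
Step 2: N_D=7, N_Z=9, N_X=8, L=24
Step 3: N_D=23, N_Z=33, N_X=23, L=79
Step 4: N_D=69, N_Z=112, N_X=79, L=260

Answer: 260


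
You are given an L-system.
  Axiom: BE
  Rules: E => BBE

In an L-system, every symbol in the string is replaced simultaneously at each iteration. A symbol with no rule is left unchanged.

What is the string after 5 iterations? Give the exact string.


Step 0: BE
Step 1: BBBE
Step 2: BBBBBE
Step 3: BBBBBBBE
Step 4: BBBBBBBBBE
Step 5: BBBBBBBBBBBE

Answer: BBBBBBBBBBBE


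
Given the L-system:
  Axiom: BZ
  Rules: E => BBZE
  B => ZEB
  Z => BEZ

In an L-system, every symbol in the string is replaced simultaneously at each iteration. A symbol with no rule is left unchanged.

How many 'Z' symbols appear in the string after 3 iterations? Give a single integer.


Step 0: BZ  (1 'Z')
Step 1: ZEBBEZ  (2 'Z')
Step 2: BEZBBZEZEBZEBBBZEBEZ  (6 'Z')
Step 3: ZEBBBZEBEZZEBZEBBEZBBZEBEZBBZEZEBBEZBBZEZEBZEBZEBBEZBBZEZEBBBZEBEZ  (20 'Z')

Answer: 20


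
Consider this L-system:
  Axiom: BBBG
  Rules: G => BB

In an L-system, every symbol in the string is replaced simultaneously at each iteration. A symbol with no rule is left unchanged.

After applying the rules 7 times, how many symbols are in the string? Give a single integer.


Step 0: length = 4
Step 1: length = 5
Step 2: length = 5
Step 3: length = 5
Step 4: length = 5
Step 5: length = 5
Step 6: length = 5
Step 7: length = 5

Answer: 5


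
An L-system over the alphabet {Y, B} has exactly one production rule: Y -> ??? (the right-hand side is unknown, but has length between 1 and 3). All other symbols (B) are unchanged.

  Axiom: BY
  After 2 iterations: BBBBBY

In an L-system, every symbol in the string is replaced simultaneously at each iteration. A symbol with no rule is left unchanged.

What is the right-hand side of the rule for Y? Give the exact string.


Trying Y -> BBY:
  Step 0: BY
  Step 1: BBBY
  Step 2: BBBBBY
Matches the given result.

Answer: BBY


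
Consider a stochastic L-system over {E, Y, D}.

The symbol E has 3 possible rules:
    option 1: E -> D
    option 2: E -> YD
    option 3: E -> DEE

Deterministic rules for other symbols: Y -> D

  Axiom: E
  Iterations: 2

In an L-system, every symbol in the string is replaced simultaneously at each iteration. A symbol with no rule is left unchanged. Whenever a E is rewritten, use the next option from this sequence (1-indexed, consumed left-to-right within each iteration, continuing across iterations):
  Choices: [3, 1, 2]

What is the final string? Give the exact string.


Step 0: E
Step 1: DEE  (used choices [3])
Step 2: DDYD  (used choices [1, 2])

Answer: DDYD


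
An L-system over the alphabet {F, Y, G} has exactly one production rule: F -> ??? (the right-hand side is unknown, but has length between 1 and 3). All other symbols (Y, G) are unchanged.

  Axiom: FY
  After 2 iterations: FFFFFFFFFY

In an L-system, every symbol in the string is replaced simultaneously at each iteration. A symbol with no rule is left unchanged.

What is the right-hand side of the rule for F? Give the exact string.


Trying F -> FFF:
  Step 0: FY
  Step 1: FFFY
  Step 2: FFFFFFFFFY
Matches the given result.

Answer: FFF


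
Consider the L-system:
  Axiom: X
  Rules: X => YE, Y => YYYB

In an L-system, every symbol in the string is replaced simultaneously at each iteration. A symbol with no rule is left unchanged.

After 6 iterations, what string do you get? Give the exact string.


Answer: YYYBYYYBYYYBBYYYBYYYBYYYBBYYYBYYYBYYYBBBYYYBYYYBYYYBBYYYBYYYBYYYBBYYYBYYYBYYYBBBYYYBYYYBYYYBBYYYBYYYBYYYBBYYYBYYYBYYYBBBBYYYBYYYBYYYBBYYYBYYYBYYYBBYYYBYYYBYYYBBBYYYBYYYBYYYBBYYYBYYYBYYYBBYYYBYYYBYYYBBBYYYBYYYBYYYBBYYYBYYYBYYYBBYYYBYYYBYYYBBBBYYYBYYYBYYYBBYYYBYYYBYYYBBYYYBYYYBYYYBBBYYYBYYYBYYYBBYYYBYYYBYYYBBYYYBYYYBYYYBBBYYYBYYYBYYYBBYYYBYYYBYYYBBYYYBYYYBYYYBBBBBE

Derivation:
Step 0: X
Step 1: YE
Step 2: YYYBE
Step 3: YYYBYYYBYYYBBE
Step 4: YYYBYYYBYYYBBYYYBYYYBYYYBBYYYBYYYBYYYBBBE
Step 5: YYYBYYYBYYYBBYYYBYYYBYYYBBYYYBYYYBYYYBBBYYYBYYYBYYYBBYYYBYYYBYYYBBYYYBYYYBYYYBBBYYYBYYYBYYYBBYYYBYYYBYYYBBYYYBYYYBYYYBBBBE
Step 6: YYYBYYYBYYYBBYYYBYYYBYYYBBYYYBYYYBYYYBBBYYYBYYYBYYYBBYYYBYYYBYYYBBYYYBYYYBYYYBBBYYYBYYYBYYYBBYYYBYYYBYYYBBYYYBYYYBYYYBBBBYYYBYYYBYYYBBYYYBYYYBYYYBBYYYBYYYBYYYBBBYYYBYYYBYYYBBYYYBYYYBYYYBBYYYBYYYBYYYBBBYYYBYYYBYYYBBYYYBYYYBYYYBBYYYBYYYBYYYBBBBYYYBYYYBYYYBBYYYBYYYBYYYBBYYYBYYYBYYYBBBYYYBYYYBYYYBBYYYBYYYBYYYBBYYYBYYYBYYYBBBYYYBYYYBYYYBBYYYBYYYBYYYBBYYYBYYYBYYYBBBBBE


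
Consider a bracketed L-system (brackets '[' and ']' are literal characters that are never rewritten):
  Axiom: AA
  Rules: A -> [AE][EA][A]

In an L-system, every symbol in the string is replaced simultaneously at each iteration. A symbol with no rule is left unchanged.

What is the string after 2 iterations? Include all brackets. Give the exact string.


Step 0: AA
Step 1: [AE][EA][A][AE][EA][A]
Step 2: [[AE][EA][A]E][E[AE][EA][A]][[AE][EA][A]][[AE][EA][A]E][E[AE][EA][A]][[AE][EA][A]]

Answer: [[AE][EA][A]E][E[AE][EA][A]][[AE][EA][A]][[AE][EA][A]E][E[AE][EA][A]][[AE][EA][A]]


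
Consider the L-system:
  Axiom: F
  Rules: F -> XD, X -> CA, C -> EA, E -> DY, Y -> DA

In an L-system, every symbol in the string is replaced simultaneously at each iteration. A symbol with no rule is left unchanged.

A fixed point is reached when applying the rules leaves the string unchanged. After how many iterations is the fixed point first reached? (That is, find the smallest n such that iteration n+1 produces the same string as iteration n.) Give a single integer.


Step 0: F
Step 1: XD
Step 2: CAD
Step 3: EAAD
Step 4: DYAAD
Step 5: DDAAAD
Step 6: DDAAAD  (unchanged — fixed point at step 5)

Answer: 5


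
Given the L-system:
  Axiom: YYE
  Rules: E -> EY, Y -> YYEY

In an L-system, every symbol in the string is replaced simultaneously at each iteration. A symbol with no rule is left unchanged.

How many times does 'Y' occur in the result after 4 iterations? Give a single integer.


Answer: 280

Derivation:
Step 0: YYE  (2 'Y')
Step 1: YYEYYYEYEY  (7 'Y')
Step 2: YYEYYYEYEYYYEYYYEYYYEYEYYYEYEYYYEY  (24 'Y')
Step 3: YYEYYYEYEYYYEYYYEYYYEYEYYYEYEYYYEYYYEYYYEYEYYYEYYYEYYYEYEYYYEYYYEYYYEYEYYYEYEYYYEYYYEYYYEYEYYYEYEYYYEYYYEYYYEYEYYYEY  (82 'Y')
Step 4: YYEYYYEYEYYYEYYYEYYYEYEYYYEYEYYYEYYYEYYYEYEYYYEYYYEYYYEYEYYYEYYYEYYYEYEYYYEYEYYYEYYYEYYYEYEYYYEYEYYYEYYYEYYYEYEYYYEYYYEYYYEYEYYYEYYYEYYYEYEYYYEYEYYYEYYYEYYYEYEYYYEYYYEYYYEYEYYYEYYYEYYYEYEYYYEYEYYYEYYYEYYYEYEYYYEYYYEYYYEYEYYYEYYYEYYYEYEYYYEYEYYYEYYYEYYYEYEYYYEYEYYYEYYYEYYYEYEYYYEYYYEYYYEYEYYYEYYYEYYYEYEYYYEYEYYYEYYYEYYYEYEYYYEYEYYYEYYYEYYYEYEYYYEYYYEYYYEYEYYYEYYYEYYYEYEYYYEYEYYYEYYYEYYYEYEYYYEY  (280 'Y')


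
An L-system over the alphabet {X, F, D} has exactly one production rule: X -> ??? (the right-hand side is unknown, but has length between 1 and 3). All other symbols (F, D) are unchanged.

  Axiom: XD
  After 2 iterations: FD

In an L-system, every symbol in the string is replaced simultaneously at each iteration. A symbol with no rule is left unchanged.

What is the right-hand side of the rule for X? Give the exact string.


Trying X -> F:
  Step 0: XD
  Step 1: FD
  Step 2: FD
Matches the given result.

Answer: F


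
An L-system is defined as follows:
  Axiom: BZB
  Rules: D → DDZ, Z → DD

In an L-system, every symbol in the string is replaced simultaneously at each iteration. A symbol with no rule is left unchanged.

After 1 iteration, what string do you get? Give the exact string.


Step 0: BZB
Step 1: BDDB

Answer: BDDB


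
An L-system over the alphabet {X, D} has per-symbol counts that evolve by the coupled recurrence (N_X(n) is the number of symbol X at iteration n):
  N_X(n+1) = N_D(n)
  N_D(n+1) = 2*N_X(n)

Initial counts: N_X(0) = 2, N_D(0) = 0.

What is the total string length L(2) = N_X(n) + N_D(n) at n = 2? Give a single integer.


Answer: 4

Derivation:
Step 0: N_X=2, N_D=0, L=2
Step 1: N_X=0, N_D=4, L=4
Step 2: N_X=4, N_D=0, L=4


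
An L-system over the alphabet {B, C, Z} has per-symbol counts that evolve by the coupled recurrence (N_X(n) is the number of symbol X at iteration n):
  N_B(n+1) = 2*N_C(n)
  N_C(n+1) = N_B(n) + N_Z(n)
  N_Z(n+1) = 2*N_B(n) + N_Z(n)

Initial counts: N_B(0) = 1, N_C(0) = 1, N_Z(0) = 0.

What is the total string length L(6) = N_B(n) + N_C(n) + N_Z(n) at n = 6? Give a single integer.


Step 0: N_B=1, N_C=1, N_Z=0, L=2
Step 1: N_B=2, N_C=1, N_Z=2, L=5
Step 2: N_B=2, N_C=4, N_Z=6, L=12
Step 3: N_B=8, N_C=8, N_Z=10, L=26
Step 4: N_B=16, N_C=18, N_Z=26, L=60
Step 5: N_B=36, N_C=42, N_Z=58, L=136
Step 6: N_B=84, N_C=94, N_Z=130, L=308

Answer: 308


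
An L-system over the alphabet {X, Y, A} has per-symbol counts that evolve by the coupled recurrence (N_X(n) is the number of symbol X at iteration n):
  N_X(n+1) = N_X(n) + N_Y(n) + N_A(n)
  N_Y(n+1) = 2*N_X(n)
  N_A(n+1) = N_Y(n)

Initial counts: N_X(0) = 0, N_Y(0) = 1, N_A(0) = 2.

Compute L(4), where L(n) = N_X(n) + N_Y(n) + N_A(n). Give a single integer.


Step 0: N_X=0, N_Y=1, N_A=2, L=3
Step 1: N_X=3, N_Y=0, N_A=1, L=4
Step 2: N_X=4, N_Y=6, N_A=0, L=10
Step 3: N_X=10, N_Y=8, N_A=6, L=24
Step 4: N_X=24, N_Y=20, N_A=8, L=52

Answer: 52


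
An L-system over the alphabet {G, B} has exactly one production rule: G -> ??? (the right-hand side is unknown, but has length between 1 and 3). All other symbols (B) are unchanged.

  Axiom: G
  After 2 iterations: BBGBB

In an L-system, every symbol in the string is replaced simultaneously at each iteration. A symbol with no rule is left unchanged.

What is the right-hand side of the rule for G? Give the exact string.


Trying G -> BGB:
  Step 0: G
  Step 1: BGB
  Step 2: BBGBB
Matches the given result.

Answer: BGB


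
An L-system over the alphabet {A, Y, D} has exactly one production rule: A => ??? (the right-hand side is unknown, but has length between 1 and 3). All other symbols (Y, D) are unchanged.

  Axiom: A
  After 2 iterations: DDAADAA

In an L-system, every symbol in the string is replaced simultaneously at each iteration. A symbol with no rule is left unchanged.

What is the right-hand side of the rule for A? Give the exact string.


Answer: DAA

Derivation:
Trying A => DAA:
  Step 0: A
  Step 1: DAA
  Step 2: DDAADAA
Matches the given result.


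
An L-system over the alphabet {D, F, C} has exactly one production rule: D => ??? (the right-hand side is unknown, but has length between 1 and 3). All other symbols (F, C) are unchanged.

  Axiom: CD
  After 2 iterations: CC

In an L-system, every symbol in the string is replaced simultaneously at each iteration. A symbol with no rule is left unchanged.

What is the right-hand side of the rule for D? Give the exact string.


Answer: C

Derivation:
Trying D => C:
  Step 0: CD
  Step 1: CC
  Step 2: CC
Matches the given result.


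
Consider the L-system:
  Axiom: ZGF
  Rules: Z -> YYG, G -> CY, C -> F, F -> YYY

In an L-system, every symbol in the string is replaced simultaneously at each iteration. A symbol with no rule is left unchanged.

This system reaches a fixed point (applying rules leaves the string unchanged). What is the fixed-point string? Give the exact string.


Answer: YYYYYYYYYYYYY

Derivation:
Step 0: ZGF
Step 1: YYGCYYYY
Step 2: YYCYFYYYY
Step 3: YYFYYYYYYYY
Step 4: YYYYYYYYYYYYY
Step 5: YYYYYYYYYYYYY  (unchanged — fixed point at step 4)


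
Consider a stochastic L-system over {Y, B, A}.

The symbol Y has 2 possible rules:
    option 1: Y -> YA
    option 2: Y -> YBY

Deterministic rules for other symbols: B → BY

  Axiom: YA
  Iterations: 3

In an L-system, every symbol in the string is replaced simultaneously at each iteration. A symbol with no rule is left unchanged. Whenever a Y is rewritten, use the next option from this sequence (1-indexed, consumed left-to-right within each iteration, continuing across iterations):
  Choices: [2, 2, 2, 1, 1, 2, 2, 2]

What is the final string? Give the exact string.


Step 0: YA
Step 1: YBYA  (used choices [2])
Step 2: YBYBYYBYA  (used choices [2, 2])
Step 3: YABYYABYYBYYBYBYYBYA  (used choices [1, 1, 2, 2, 2])

Answer: YABYYABYYBYYBYBYYBYA


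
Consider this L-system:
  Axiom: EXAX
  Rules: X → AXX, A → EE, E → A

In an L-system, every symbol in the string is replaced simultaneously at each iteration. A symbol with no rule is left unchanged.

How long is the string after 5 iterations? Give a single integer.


Step 0: length = 4
Step 1: length = 9
Step 2: length = 20
Step 3: length = 42
Step 4: length = 88
Step 5: length = 180

Answer: 180


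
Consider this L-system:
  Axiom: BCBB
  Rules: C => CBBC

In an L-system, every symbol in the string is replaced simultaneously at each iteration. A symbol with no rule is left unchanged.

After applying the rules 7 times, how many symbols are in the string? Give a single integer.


Step 0: length = 4
Step 1: length = 7
Step 2: length = 13
Step 3: length = 25
Step 4: length = 49
Step 5: length = 97
Step 6: length = 193
Step 7: length = 385

Answer: 385


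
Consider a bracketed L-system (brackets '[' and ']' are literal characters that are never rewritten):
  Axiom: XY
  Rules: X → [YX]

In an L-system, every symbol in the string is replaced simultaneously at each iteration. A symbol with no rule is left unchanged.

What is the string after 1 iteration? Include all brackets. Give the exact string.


Answer: [YX]Y

Derivation:
Step 0: XY
Step 1: [YX]Y


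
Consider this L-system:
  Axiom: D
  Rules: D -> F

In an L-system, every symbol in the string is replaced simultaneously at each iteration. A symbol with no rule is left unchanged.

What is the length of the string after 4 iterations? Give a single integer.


Answer: 1

Derivation:
Step 0: length = 1
Step 1: length = 1
Step 2: length = 1
Step 3: length = 1
Step 4: length = 1


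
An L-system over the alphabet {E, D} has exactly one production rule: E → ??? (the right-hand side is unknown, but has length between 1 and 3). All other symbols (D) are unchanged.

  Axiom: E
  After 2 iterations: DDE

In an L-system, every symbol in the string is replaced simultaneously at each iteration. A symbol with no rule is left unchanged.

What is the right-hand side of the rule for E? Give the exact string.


Trying E → DE:
  Step 0: E
  Step 1: DE
  Step 2: DDE
Matches the given result.

Answer: DE


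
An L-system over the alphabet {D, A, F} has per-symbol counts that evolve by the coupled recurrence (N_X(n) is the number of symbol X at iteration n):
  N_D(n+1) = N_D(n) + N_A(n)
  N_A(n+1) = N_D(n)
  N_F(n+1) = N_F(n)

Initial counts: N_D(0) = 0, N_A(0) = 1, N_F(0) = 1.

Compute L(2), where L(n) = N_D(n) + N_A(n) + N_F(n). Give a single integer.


Answer: 3

Derivation:
Step 0: N_D=0, N_A=1, N_F=1, L=2
Step 1: N_D=1, N_A=0, N_F=1, L=2
Step 2: N_D=1, N_A=1, N_F=1, L=3


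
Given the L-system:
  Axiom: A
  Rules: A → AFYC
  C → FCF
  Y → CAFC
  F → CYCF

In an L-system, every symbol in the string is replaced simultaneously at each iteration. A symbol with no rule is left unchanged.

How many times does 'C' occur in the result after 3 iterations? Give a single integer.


Step 0: A  (0 'C')
Step 1: AFYC  (1 'C')
Step 2: AFYCCYCFCAFCFCF  (6 'C')
Step 3: AFYCCYCFCAFCFCFFCFCAFCFCFCYCFFCFAFYCCYCFFCFCYCFFCFCYCF  (22 'C')

Answer: 22


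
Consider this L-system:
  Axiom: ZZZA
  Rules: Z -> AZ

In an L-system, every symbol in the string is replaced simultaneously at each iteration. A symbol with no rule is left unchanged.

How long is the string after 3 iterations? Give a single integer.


Answer: 13

Derivation:
Step 0: length = 4
Step 1: length = 7
Step 2: length = 10
Step 3: length = 13


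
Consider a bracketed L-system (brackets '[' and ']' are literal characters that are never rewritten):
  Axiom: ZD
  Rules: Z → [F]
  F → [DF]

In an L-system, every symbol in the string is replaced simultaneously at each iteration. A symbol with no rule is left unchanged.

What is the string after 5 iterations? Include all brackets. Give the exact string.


Step 0: ZD
Step 1: [F]D
Step 2: [[DF]]D
Step 3: [[D[DF]]]D
Step 4: [[D[D[DF]]]]D
Step 5: [[D[D[D[DF]]]]]D

Answer: [[D[D[D[DF]]]]]D


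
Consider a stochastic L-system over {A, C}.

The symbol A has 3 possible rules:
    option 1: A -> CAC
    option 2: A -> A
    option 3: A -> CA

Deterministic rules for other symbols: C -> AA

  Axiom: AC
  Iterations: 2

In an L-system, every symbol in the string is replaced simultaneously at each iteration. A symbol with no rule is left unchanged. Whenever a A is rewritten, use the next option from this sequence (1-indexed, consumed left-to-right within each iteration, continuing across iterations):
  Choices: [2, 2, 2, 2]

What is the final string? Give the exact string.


Answer: AAA

Derivation:
Step 0: AC
Step 1: AAA  (used choices [2])
Step 2: AAA  (used choices [2, 2, 2])


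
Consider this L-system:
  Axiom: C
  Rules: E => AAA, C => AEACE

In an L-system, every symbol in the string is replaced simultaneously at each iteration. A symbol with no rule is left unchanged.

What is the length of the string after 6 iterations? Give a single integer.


Answer: 45

Derivation:
Step 0: length = 1
Step 1: length = 5
Step 2: length = 13
Step 3: length = 21
Step 4: length = 29
Step 5: length = 37
Step 6: length = 45


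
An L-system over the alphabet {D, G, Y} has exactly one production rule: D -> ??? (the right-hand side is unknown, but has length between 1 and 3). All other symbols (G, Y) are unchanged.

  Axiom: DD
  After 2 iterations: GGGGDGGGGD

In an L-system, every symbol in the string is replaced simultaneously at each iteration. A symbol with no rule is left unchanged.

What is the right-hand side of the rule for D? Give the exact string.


Answer: GGD

Derivation:
Trying D -> GGD:
  Step 0: DD
  Step 1: GGDGGD
  Step 2: GGGGDGGGGD
Matches the given result.


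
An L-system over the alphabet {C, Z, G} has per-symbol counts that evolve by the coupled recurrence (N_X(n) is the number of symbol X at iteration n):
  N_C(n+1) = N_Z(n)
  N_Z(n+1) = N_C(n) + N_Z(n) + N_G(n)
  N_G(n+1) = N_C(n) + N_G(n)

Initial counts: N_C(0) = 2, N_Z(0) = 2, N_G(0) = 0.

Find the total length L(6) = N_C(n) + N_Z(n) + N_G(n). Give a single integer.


Answer: 256

Derivation:
Step 0: N_C=2, N_Z=2, N_G=0, L=4
Step 1: N_C=2, N_Z=4, N_G=2, L=8
Step 2: N_C=4, N_Z=8, N_G=4, L=16
Step 3: N_C=8, N_Z=16, N_G=8, L=32
Step 4: N_C=16, N_Z=32, N_G=16, L=64
Step 5: N_C=32, N_Z=64, N_G=32, L=128
Step 6: N_C=64, N_Z=128, N_G=64, L=256


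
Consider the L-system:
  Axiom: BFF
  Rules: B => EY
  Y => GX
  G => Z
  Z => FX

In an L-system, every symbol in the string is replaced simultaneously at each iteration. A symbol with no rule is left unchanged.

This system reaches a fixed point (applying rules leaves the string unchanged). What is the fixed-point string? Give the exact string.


Answer: EFXXFF

Derivation:
Step 0: BFF
Step 1: EYFF
Step 2: EGXFF
Step 3: EZXFF
Step 4: EFXXFF
Step 5: EFXXFF  (unchanged — fixed point at step 4)


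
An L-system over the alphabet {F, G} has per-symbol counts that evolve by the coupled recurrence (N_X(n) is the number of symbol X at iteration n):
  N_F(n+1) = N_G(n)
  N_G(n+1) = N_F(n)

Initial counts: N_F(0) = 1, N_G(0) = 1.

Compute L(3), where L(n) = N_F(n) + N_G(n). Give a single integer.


Step 0: N_F=1, N_G=1, L=2
Step 1: N_F=1, N_G=1, L=2
Step 2: N_F=1, N_G=1, L=2
Step 3: N_F=1, N_G=1, L=2

Answer: 2


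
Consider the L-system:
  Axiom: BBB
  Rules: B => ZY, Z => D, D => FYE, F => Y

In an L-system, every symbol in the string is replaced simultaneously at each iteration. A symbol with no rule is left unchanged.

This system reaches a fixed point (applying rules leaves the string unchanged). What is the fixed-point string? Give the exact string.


Answer: YYEYYYEYYYEY

Derivation:
Step 0: BBB
Step 1: ZYZYZY
Step 2: DYDYDY
Step 3: FYEYFYEYFYEY
Step 4: YYEYYYEYYYEY
Step 5: YYEYYYEYYYEY  (unchanged — fixed point at step 4)


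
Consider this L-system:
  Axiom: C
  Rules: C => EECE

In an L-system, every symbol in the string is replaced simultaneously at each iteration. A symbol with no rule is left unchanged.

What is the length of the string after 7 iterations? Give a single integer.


Answer: 22

Derivation:
Step 0: length = 1
Step 1: length = 4
Step 2: length = 7
Step 3: length = 10
Step 4: length = 13
Step 5: length = 16
Step 6: length = 19
Step 7: length = 22


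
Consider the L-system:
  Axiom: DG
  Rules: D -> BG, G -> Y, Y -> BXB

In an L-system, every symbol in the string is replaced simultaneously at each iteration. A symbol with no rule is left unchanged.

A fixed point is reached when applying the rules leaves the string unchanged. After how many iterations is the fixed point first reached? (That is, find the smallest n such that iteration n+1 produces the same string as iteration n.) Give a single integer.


Step 0: DG
Step 1: BGY
Step 2: BYBXB
Step 3: BBXBBXB
Step 4: BBXBBXB  (unchanged — fixed point at step 3)

Answer: 3


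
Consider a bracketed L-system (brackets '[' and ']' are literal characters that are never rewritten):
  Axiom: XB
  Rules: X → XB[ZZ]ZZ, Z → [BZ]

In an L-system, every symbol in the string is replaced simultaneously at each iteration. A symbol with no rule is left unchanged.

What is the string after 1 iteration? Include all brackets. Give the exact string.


Answer: XB[ZZ]ZZB

Derivation:
Step 0: XB
Step 1: XB[ZZ]ZZB


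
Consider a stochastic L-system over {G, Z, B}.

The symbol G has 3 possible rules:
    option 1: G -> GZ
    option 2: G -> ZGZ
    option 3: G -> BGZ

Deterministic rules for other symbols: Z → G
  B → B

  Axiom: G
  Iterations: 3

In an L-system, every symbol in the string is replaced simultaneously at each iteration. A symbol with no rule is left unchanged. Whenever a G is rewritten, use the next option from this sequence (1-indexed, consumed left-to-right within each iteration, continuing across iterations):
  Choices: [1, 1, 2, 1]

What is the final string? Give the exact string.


Answer: ZGZGGZ

Derivation:
Step 0: G
Step 1: GZ  (used choices [1])
Step 2: GZG  (used choices [1])
Step 3: ZGZGGZ  (used choices [2, 1])


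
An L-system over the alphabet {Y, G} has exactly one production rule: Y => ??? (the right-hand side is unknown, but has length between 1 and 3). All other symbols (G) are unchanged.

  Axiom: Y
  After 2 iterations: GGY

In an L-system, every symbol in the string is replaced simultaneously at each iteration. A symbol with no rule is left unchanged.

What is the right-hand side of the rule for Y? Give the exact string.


Answer: GY

Derivation:
Trying Y => GY:
  Step 0: Y
  Step 1: GY
  Step 2: GGY
Matches the given result.


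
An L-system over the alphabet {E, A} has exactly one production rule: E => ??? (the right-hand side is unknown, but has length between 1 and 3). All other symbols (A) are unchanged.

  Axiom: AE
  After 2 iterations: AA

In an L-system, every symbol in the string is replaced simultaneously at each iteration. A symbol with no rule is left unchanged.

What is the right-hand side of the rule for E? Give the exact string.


Answer: A

Derivation:
Trying E => A:
  Step 0: AE
  Step 1: AA
  Step 2: AA
Matches the given result.


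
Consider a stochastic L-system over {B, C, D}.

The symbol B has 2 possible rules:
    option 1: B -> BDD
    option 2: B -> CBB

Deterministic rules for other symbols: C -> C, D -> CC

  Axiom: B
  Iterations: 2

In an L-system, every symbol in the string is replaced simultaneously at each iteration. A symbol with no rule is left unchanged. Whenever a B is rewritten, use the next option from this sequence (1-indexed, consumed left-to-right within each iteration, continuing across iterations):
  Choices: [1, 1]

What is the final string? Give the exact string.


Step 0: B
Step 1: BDD  (used choices [1])
Step 2: BDDCCCC  (used choices [1])

Answer: BDDCCCC


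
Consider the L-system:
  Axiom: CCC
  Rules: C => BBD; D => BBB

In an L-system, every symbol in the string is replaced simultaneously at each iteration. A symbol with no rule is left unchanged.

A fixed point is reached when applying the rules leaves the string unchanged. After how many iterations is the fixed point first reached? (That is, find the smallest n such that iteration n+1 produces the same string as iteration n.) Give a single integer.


Answer: 2

Derivation:
Step 0: CCC
Step 1: BBDBBDBBD
Step 2: BBBBBBBBBBBBBBB
Step 3: BBBBBBBBBBBBBBB  (unchanged — fixed point at step 2)


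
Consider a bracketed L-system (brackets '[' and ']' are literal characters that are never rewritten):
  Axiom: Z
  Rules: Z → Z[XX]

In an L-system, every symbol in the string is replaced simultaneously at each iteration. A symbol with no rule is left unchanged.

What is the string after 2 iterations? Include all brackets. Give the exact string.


Step 0: Z
Step 1: Z[XX]
Step 2: Z[XX][XX]

Answer: Z[XX][XX]


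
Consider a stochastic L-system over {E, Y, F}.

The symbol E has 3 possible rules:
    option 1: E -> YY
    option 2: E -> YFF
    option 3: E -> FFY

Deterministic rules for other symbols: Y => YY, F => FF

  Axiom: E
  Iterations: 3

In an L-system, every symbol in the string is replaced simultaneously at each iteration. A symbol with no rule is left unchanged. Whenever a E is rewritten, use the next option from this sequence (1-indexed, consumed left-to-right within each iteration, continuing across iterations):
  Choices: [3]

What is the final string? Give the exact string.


Answer: FFFFFFFFYYYY

Derivation:
Step 0: E
Step 1: FFY  (used choices [3])
Step 2: FFFFYY  (used choices [])
Step 3: FFFFFFFFYYYY  (used choices [])


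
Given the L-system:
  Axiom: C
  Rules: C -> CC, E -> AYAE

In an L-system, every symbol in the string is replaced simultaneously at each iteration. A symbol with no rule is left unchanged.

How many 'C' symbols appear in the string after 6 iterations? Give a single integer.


Step 0: C  (1 'C')
Step 1: CC  (2 'C')
Step 2: CCCC  (4 'C')
Step 3: CCCCCCCC  (8 'C')
Step 4: CCCCCCCCCCCCCCCC  (16 'C')
Step 5: CCCCCCCCCCCCCCCCCCCCCCCCCCCCCCCC  (32 'C')
Step 6: CCCCCCCCCCCCCCCCCCCCCCCCCCCCCCCCCCCCCCCCCCCCCCCCCCCCCCCCCCCCCCCC  (64 'C')

Answer: 64


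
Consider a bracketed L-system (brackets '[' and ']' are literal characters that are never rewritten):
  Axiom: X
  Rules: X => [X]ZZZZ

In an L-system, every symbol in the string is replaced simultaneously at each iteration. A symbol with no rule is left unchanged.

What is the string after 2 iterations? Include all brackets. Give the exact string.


Step 0: X
Step 1: [X]ZZZZ
Step 2: [[X]ZZZZ]ZZZZ

Answer: [[X]ZZZZ]ZZZZ


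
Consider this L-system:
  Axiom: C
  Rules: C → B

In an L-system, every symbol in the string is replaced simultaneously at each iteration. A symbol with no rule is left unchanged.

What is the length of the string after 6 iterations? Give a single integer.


Answer: 1

Derivation:
Step 0: length = 1
Step 1: length = 1
Step 2: length = 1
Step 3: length = 1
Step 4: length = 1
Step 5: length = 1
Step 6: length = 1


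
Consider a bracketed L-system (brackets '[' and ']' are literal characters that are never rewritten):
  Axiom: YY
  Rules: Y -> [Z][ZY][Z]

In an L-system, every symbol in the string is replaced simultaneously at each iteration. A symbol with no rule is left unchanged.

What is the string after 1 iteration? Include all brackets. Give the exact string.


Answer: [Z][ZY][Z][Z][ZY][Z]

Derivation:
Step 0: YY
Step 1: [Z][ZY][Z][Z][ZY][Z]


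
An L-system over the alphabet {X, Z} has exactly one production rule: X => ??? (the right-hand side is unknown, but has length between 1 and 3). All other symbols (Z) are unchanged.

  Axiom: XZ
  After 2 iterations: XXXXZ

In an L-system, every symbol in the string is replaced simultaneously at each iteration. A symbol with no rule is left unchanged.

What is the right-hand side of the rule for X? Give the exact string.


Trying X => XX:
  Step 0: XZ
  Step 1: XXZ
  Step 2: XXXXZ
Matches the given result.

Answer: XX


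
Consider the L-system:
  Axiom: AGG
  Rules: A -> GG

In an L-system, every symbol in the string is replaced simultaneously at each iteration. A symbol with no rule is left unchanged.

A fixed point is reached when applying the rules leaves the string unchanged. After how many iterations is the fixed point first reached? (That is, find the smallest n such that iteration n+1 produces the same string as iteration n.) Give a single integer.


Answer: 1

Derivation:
Step 0: AGG
Step 1: GGGG
Step 2: GGGG  (unchanged — fixed point at step 1)


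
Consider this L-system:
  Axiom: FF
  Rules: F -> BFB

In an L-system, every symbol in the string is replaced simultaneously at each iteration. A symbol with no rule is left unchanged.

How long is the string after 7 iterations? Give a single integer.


Step 0: length = 2
Step 1: length = 6
Step 2: length = 10
Step 3: length = 14
Step 4: length = 18
Step 5: length = 22
Step 6: length = 26
Step 7: length = 30

Answer: 30


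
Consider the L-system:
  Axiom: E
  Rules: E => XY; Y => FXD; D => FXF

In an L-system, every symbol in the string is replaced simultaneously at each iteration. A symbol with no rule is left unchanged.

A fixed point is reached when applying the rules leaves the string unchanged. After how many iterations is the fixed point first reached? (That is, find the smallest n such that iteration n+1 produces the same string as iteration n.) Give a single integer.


Answer: 3

Derivation:
Step 0: E
Step 1: XY
Step 2: XFXD
Step 3: XFXFXF
Step 4: XFXFXF  (unchanged — fixed point at step 3)


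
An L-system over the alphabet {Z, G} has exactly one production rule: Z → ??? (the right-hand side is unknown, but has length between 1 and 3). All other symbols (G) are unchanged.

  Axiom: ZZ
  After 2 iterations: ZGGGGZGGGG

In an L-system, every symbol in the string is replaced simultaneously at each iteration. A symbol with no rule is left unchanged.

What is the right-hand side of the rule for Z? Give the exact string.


Trying Z → ZGG:
  Step 0: ZZ
  Step 1: ZGGZGG
  Step 2: ZGGGGZGGGG
Matches the given result.

Answer: ZGG


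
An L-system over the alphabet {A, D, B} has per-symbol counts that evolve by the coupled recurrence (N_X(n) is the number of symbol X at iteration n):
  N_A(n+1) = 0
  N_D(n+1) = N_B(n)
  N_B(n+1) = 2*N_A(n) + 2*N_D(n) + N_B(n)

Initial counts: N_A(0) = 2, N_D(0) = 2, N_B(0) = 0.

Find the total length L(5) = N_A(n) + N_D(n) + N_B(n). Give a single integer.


Answer: 128

Derivation:
Step 0: N_A=2, N_D=2, N_B=0, L=4
Step 1: N_A=0, N_D=0, N_B=8, L=8
Step 2: N_A=0, N_D=8, N_B=8, L=16
Step 3: N_A=0, N_D=8, N_B=24, L=32
Step 4: N_A=0, N_D=24, N_B=40, L=64
Step 5: N_A=0, N_D=40, N_B=88, L=128


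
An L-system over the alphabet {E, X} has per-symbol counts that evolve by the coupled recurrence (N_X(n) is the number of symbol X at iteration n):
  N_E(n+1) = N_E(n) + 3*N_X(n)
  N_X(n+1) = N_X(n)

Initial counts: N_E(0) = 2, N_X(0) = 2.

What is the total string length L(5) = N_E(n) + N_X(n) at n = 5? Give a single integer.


Step 0: N_E=2, N_X=2, L=4
Step 1: N_E=8, N_X=2, L=10
Step 2: N_E=14, N_X=2, L=16
Step 3: N_E=20, N_X=2, L=22
Step 4: N_E=26, N_X=2, L=28
Step 5: N_E=32, N_X=2, L=34

Answer: 34


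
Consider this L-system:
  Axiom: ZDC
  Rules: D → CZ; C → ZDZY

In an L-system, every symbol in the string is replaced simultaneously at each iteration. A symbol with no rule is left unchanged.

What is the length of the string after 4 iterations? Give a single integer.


Answer: 19

Derivation:
Step 0: length = 3
Step 1: length = 7
Step 2: length = 11
Step 3: length = 15
Step 4: length = 19


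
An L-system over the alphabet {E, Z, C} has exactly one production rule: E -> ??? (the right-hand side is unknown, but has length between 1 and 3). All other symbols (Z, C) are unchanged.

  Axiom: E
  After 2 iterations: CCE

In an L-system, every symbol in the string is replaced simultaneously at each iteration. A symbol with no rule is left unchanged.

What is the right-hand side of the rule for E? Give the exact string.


Trying E -> CE:
  Step 0: E
  Step 1: CE
  Step 2: CCE
Matches the given result.

Answer: CE


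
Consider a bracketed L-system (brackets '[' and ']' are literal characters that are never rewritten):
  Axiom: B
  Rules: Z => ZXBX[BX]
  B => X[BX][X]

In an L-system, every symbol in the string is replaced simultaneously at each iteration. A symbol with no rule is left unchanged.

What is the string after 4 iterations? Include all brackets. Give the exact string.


Step 0: B
Step 1: X[BX][X]
Step 2: X[X[BX][X]X][X]
Step 3: X[X[X[BX][X]X][X]X][X]
Step 4: X[X[X[X[BX][X]X][X]X][X]X][X]

Answer: X[X[X[X[BX][X]X][X]X][X]X][X]


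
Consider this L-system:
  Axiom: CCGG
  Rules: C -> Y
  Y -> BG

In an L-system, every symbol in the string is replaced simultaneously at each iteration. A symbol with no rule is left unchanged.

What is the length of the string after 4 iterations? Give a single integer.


Answer: 6

Derivation:
Step 0: length = 4
Step 1: length = 4
Step 2: length = 6
Step 3: length = 6
Step 4: length = 6


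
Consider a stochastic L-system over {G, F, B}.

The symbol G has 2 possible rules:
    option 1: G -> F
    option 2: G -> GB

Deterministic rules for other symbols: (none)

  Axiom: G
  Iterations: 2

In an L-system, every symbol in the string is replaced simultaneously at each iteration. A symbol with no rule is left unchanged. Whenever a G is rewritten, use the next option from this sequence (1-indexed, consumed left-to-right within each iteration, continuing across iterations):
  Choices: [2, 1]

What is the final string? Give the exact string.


Answer: FB

Derivation:
Step 0: G
Step 1: GB  (used choices [2])
Step 2: FB  (used choices [1])


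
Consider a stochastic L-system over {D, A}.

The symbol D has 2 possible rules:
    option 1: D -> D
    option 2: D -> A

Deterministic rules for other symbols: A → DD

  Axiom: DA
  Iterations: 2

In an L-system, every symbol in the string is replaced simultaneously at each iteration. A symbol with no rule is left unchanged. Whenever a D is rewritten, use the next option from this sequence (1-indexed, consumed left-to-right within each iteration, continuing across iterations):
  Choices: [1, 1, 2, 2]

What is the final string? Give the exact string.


Answer: DAA

Derivation:
Step 0: DA
Step 1: DDD  (used choices [1])
Step 2: DAA  (used choices [1, 2, 2])


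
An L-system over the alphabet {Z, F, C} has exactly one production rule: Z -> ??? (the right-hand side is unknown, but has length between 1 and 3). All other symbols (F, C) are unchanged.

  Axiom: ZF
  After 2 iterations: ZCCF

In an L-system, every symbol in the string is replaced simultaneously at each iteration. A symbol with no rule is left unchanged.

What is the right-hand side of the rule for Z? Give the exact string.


Answer: ZC

Derivation:
Trying Z -> ZC:
  Step 0: ZF
  Step 1: ZCF
  Step 2: ZCCF
Matches the given result.


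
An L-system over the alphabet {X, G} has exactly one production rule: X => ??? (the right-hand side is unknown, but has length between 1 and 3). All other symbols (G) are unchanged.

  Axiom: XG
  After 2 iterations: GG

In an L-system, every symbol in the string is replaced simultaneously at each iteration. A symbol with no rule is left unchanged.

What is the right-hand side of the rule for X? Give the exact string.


Answer: G

Derivation:
Trying X => G:
  Step 0: XG
  Step 1: GG
  Step 2: GG
Matches the given result.
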